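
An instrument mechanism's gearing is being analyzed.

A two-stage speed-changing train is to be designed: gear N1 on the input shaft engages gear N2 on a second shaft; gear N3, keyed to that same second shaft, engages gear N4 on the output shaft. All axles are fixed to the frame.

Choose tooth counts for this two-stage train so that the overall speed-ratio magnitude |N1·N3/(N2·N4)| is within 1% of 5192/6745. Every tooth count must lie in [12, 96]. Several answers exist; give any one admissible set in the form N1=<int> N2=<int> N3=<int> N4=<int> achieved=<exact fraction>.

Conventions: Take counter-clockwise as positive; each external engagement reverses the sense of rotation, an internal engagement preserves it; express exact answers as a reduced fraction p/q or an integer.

design class (target 5192/6745): fixed-axis compound train
target = 5192/6745 in lowest terms: an exact hit needs N1·N3 = k·5192 and N2·N4 = k·6745 for one integer k, every count in [12, 96]; additionally prefer no 1:1 stage (N1 ≠ N2, N3 ≠ N4)
k = 1: N1·N3 = 5192 = 59·88, N2·N4 = 6745 = 71·95
achieved = 59·88/(71·95) = 5192/6745; |achieved − target| = 0 ≤ 1298/168625 ✓

N1=59 N2=71 N3=88 N4=95 achieved=5192/6745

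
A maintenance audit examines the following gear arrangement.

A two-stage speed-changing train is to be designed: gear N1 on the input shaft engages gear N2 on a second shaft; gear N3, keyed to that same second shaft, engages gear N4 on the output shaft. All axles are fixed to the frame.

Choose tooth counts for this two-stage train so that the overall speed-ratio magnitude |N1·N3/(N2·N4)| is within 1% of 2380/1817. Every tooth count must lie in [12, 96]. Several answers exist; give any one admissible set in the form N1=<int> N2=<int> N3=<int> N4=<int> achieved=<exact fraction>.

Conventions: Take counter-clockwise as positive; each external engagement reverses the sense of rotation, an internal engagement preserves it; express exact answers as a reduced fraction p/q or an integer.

2-stage fixed-axis compound train for ratio 2380/1817
target = 2380/1817 in lowest terms: an exact hit needs N1·N3 = k·2380 and N2·N4 = k·1817 for one integer k, every count in [12, 96]; additionally prefer no 1:1 stage (N1 ≠ N2, N3 ≠ N4)
k = 1: N1·N3 = 2380 = 28·85, N2·N4 = 1817 = 23·79
achieved = 28·85/(23·79) = 2380/1817; |achieved − target| = 0 ≤ 119/9085 ✓

N1=28 N2=23 N3=85 N4=79 achieved=2380/1817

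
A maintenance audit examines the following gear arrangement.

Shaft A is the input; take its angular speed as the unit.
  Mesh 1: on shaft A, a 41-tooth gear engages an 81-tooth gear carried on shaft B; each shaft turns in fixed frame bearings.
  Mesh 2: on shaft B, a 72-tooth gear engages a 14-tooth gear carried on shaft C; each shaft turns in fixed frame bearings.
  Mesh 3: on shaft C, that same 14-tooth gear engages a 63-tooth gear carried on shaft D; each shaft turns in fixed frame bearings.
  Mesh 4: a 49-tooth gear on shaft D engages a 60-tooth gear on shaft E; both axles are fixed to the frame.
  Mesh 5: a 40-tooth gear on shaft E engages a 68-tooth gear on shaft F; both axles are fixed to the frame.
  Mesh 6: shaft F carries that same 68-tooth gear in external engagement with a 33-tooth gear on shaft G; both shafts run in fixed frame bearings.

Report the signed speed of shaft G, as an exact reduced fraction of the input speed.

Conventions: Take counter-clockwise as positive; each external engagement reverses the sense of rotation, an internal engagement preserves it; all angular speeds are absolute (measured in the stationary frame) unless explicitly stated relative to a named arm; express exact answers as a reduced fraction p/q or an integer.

6-mesh fixed-axis compound train (all bearings frame-fixed)
mesh 1 [41T→81T]: |ω|/ω_in = 1×41/81 = 41/81, sense flips to −
mesh 2 [72T→14T]: |ω|/ω_in = (41/81)×72/14 = 164/63, sense flips to +
mesh 3 [14T→63T]: |ω|/ω_in = (164/63)×14/63 = 328/567, sense flips to −
mesh 4 [49T→60T]: |ω|/ω_in = (328/567)×49/60 = 574/1215, sense flips to +
mesh 5 [40T→68T]: |ω|/ω_in = (574/1215)×40/68 = 1148/4131, sense flips to −
mesh 6 [68T→33T]: |ω|/ω_in = (1148/4131)×68/33 = 4592/8019, sense flips to +
signed output speed (× input speed) = 4592/8019

4592/8019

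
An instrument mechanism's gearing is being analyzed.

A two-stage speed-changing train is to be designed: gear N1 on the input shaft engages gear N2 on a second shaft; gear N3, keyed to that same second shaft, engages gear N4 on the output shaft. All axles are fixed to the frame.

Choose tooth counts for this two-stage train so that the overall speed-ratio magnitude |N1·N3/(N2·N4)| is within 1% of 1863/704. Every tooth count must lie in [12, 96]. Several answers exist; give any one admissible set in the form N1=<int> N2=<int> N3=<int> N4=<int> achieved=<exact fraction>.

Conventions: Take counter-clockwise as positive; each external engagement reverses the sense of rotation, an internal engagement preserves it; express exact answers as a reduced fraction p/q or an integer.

design class (target 1863/704): fixed-axis compound train
target = 1863/704 in lowest terms: an exact hit needs N1·N3 = k·1863 and N2·N4 = k·704 for one integer k, every count in [12, 96]; additionally prefer no 1:1 stage (N1 ≠ N2, N3 ≠ N4)
k = 1: N1·N3 = 1863 = 23·81, N2·N4 = 704 = 16·44
achieved = 23·81/(16·44) = 1863/704; |achieved − target| = 0 ≤ 1863/70400 ✓

N1=23 N2=16 N3=81 N4=44 achieved=1863/704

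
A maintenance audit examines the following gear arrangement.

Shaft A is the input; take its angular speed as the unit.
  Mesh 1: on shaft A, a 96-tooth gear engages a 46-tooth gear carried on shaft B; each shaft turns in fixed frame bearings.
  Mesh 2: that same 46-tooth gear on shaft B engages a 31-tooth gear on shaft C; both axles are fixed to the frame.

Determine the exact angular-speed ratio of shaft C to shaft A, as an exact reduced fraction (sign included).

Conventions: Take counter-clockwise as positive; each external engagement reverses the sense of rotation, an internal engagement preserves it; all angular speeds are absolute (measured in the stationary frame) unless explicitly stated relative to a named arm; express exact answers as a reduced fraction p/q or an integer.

96/31

class = fixed-axis compound train [2 meshes; 2 ratios multiply, 2 sense flips]
mesh 1 [96T→46T]: running ratio 48/23, sense −
mesh 2 [46T→31T]: running ratio 96/31, sense +
ω_out/ω_in = 96/31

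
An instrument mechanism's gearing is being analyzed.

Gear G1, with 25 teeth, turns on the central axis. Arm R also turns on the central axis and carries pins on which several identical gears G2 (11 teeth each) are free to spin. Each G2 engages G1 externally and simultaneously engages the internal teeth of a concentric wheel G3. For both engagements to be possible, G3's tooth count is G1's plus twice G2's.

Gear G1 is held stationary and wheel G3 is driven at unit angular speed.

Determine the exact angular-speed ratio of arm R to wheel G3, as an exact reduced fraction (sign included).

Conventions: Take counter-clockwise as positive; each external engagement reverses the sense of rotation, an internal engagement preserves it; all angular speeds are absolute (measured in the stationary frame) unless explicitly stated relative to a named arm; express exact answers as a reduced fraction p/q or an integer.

47/72

class = planetary set [G3 = 25+2·11 = 47; Willis about the carrier]
ring teeth: 25 + 2·11 = 47
25(ω_sun−ω_arm) = −47(ω_ring−ω_arm),  ω_sun = 0, ω_ring = 1
25(0−ω_arm) = −47(1−ω_arm)  ⇒  72·ω_arm = 47  ⇒  ω_arm = 47/72
ω_out/ω_in = 47/72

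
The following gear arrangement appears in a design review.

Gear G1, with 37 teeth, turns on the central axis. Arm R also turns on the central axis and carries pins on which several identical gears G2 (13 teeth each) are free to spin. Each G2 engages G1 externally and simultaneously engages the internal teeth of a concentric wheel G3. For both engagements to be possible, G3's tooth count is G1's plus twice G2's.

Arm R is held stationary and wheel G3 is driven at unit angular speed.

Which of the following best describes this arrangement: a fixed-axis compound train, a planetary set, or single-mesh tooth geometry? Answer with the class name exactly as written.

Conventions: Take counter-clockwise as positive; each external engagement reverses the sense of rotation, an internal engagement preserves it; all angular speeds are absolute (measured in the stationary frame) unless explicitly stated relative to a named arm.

planetary set

topology: planetary set — G1 37T / G2 13T / G3 63T, arm = carrier (Willis)
classification: planetary set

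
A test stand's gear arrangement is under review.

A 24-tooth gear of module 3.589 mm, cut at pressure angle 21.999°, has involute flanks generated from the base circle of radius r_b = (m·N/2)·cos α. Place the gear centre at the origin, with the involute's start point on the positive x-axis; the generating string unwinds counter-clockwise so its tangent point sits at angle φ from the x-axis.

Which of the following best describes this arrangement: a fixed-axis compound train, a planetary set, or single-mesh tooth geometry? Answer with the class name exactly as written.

single-mesh tooth geometry

topology: single-mesh involute geometry — m = 3.589, N = 24
classification: single-mesh tooth geometry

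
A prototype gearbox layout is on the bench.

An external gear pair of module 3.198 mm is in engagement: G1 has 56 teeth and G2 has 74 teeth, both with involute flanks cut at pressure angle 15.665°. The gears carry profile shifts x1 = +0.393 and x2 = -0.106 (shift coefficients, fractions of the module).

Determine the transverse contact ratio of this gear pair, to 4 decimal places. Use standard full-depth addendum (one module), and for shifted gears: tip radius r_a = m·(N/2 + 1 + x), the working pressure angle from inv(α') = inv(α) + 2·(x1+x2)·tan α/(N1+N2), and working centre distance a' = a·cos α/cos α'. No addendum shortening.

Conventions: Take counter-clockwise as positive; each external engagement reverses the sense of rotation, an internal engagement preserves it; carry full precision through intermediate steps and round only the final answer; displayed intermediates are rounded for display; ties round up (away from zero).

2.0046

topology: single-mesh involute geometry — m = 3.198, 56T/74T pair
base radii: r_b1 = 86.218055, r_b2 = 113.931002
tip radii: r_a1 = 93.998814, r_a2 = 121.185012
inv(α') = inv(15.665°) + 2·(+0.393-0.106)·tan α/(56+74) = 0.00826068  ⇒  α' = 16.51729°
a' = a·cos α / cos α' = 207.8700·cos 15.665°/cos 16.51729° = 208.763913
action lengths: √(r_a1²−r_b1²) = 37.446281, √(r_a2²−r_b2²) = 41.298111
base pitch p_b = π·m·cos α = 9.673643
CR = (37.446281 + 41.298111 − 208.763913·sin 16.51729°)/9.673643 = 2.004605
contact ratio ≈ 2.0046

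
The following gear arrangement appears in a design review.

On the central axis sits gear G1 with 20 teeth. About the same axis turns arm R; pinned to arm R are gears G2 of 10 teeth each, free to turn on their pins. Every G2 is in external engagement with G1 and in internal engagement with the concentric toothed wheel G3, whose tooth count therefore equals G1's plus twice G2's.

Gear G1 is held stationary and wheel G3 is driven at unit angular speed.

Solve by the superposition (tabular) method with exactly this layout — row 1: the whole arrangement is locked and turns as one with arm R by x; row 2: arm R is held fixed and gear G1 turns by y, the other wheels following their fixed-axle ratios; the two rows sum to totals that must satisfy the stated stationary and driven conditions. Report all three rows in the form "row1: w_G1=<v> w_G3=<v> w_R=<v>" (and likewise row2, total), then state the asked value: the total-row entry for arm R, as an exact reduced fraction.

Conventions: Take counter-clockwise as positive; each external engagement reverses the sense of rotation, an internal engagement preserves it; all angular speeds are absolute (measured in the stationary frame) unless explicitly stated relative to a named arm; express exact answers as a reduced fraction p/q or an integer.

recognized (axles ride arm R): planetary set, 20/10/40 teeth
row 1 — lock + rotate with arm: ω_sun = ω_ring = ω_arm = x
row 2: sun turns y, ring = −(20/40)·y, arm 0
boundary: total ω_sun = x + y = 0 and total ω_ring = x − (20/40)·y = 1  ⇒  y = -2/3, x = 2/3
row 2 ring = −(20/40)·(-2/3) = 1/3
totals (row 1 + row 2): sun 2/3 + (-2/3) = 0, ring 2/3 + 1/3 = 1, arm 2/3 + 0 = 2/3
asked cell (total, arm) = 2/3

row1: w_G1=2/3 w_G3=2/3 w_R=2/3
row2: w_G1=-2/3 w_G3=1/3 w_R=0
total: w_G1=0 w_G3=1 w_R=2/3
asked value: 2/3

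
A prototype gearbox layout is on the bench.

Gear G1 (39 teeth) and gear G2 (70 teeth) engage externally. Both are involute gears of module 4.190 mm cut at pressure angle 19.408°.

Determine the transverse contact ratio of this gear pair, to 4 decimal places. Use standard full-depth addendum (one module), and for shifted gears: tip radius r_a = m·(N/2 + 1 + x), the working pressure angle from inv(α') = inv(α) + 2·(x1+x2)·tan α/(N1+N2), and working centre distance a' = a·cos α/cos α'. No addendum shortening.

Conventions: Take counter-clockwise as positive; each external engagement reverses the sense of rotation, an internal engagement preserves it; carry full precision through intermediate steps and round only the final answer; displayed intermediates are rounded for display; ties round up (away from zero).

recognized (one external pair, fixed centres): single-mesh tooth geometry, m = 4.190, N1 = 39, N2 = 70
base radii: r_b1 = 77.062217, r_b2 = 138.316800
tip radii: r_a1 = 85.895000, r_a2 = 150.840000
no profile shift: α' = α, a' = a
action lengths: √(r_a1²−r_b1²) = 37.938974, √(r_a2²−r_b2²) = 60.176145
base pitch p_b = π·m·cos α = 12.415287
CR = (37.938974 + 60.176145 − 228.355000·sin 19.40800°)/12.415287 = 1.790888
contact ratio ≈ 1.7909

1.7909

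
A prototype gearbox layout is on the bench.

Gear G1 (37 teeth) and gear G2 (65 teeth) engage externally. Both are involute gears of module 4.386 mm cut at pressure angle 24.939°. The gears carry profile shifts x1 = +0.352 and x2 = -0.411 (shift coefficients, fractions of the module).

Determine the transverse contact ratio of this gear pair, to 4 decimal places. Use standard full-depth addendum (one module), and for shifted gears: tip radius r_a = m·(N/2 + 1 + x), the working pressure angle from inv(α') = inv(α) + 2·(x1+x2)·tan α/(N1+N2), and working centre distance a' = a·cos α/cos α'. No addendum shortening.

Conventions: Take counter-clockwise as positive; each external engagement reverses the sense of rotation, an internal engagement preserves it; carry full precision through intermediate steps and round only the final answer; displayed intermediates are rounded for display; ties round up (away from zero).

1.5094

topology: single-mesh involute geometry — m = 4.386, 37T/65T pair
base radii: r_b1 = 73.575187, r_b2 = 129.253707
tip radii: r_a1 = 87.070872, r_a2 = 145.128354
inv(α') = inv(24.939°) + 2·(+0.352-0.411)·tan α/(37+65) = 0.02920653  ⇒  α' = 24.79552°
a' = a·cos α / cos α' = 223.6860·cos 24.939°/cos 24.79552° = 223.426528
action lengths: √(r_a1²−r_b1²) = 46.562094, √(r_a2²−r_b2²) = 65.997866
base pitch p_b = π·m·cos α = 12.494231
CR = (46.562094 + 65.997866 − 223.426528·sin 24.79552°)/12.494231 = 1.509424
contact ratio ≈ 1.5094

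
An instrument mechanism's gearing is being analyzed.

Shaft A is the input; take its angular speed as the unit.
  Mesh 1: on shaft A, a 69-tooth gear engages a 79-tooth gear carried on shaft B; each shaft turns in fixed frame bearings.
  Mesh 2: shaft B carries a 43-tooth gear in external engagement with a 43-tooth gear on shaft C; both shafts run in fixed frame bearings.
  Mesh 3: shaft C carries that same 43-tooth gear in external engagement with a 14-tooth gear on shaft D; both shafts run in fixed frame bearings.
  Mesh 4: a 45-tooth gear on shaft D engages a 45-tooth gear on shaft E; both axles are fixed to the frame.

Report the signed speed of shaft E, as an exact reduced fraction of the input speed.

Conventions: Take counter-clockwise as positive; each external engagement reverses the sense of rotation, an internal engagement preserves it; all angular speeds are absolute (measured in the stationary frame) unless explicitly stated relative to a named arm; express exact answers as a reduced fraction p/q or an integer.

4-mesh fixed-axis compound train (all bearings frame-fixed)
mesh 1 [69T→79T]: |ω|/ω_in = 1×69/79 = 69/79, sense flips to −
mesh 2 [43T→43T]: |ω|/ω_in = (69/79)×43/43 = 69/79, sense flips to +
mesh 3 [43T→14T]: |ω|/ω_in = (69/79)×43/14 = 2967/1106, sense flips to −
mesh 4 [45T→45T]: |ω|/ω_in = (2967/1106)×45/45 = 2967/1106, sense flips to +
signed output speed (× input speed) = 2967/1106

2967/1106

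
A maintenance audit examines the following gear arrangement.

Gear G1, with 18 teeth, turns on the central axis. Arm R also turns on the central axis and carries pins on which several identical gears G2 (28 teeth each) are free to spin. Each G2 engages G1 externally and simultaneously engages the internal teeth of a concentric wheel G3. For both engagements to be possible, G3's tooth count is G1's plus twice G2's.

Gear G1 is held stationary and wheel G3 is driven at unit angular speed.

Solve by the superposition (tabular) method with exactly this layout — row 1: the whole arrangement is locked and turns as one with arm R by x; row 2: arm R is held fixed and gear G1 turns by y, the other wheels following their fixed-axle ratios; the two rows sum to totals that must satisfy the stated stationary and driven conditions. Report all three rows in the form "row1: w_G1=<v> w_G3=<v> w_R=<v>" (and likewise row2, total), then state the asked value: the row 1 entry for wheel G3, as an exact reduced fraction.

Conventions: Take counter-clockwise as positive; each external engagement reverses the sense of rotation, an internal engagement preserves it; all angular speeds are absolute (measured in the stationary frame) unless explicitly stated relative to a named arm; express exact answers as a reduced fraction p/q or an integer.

row1: w_G1=37/46 w_G3=37/46 w_R=37/46
row2: w_G1=-37/46 w_G3=9/46 w_R=0
total: w_G1=0 w_G3=1 w_R=37/46
asked value: 37/46

planetary set (18T centre, 28T on arm, 74T internal) — Willis relation
row 1 (train locked, turned with arm): all members turn x
row 2: sun turns y, ring = −(18/74)·y, arm 0
boundary: total ω_sun = x + y = 0 and total ω_ring = x − (18/74)·y = 1  ⇒  y = -37/46, x = 37/46
row 2 ring = −(18/74)·(-37/46) = 9/46
totals (row 1 + row 2): sun 37/46 + (-37/46) = 0, ring 37/46 + 9/46 = 1, arm 37/46 + 0 = 37/46
asked cell (row1, ring) = 37/46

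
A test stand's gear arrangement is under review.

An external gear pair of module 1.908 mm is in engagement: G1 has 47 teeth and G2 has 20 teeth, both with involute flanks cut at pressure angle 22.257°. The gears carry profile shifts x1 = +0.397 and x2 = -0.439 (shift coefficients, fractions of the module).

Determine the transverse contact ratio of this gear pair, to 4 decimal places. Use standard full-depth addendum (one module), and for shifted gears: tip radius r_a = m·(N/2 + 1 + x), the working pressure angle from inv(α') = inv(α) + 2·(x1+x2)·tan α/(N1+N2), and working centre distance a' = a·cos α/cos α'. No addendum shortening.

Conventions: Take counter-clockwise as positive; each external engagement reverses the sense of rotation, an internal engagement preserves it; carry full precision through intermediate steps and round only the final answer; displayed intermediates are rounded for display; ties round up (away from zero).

1.5918

class = single-mesh tooth geometry [involute pair 47T × 20T, m = 1.908]
base radii: r_b1 = 41.497311, r_b2 = 17.658430
tip radii: r_a1 = 47.503476, r_a2 = 20.150388
inv(α') = inv(22.257°) + 2·(+0.397-0.439)·tan α/(47+20) = 0.02028240  ⇒  α' = 22.07992°
a' = a·cos α / cos α' = 63.9180·cos 22.257°/cos 22.07992° = 63.837561
action lengths: √(r_a1²−r_b1²) = 23.120412, √(r_a2²−r_b2²) = 9.706595
base pitch p_b = π·m·cos α = 5.547559
CR = (23.120412 + 9.706595 − 63.837561·sin 22.07992°)/5.547559 = 1.591780
contact ratio ≈ 1.5918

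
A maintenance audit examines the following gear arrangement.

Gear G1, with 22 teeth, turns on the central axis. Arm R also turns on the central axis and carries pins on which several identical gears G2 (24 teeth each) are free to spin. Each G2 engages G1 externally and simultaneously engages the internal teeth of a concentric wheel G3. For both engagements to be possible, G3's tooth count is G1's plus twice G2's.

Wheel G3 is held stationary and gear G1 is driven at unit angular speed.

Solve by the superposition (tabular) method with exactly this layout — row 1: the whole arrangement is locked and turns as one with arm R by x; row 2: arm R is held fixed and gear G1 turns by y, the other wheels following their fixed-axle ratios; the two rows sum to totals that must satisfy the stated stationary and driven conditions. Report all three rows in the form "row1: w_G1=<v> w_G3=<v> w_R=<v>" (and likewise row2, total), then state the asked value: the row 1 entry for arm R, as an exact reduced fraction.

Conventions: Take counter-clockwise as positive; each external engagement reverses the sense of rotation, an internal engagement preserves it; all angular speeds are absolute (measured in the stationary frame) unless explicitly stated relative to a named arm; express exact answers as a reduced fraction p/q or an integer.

topology: planetary set — G1 22T / G2 24T / G3 70T, arm = carrier (Willis)
superposition row 1 [locked train]: every member turns x
superposition row 2 [arm held]: sun y, ring −(22/70)·y, arm 0
boundary: total ω_ring = x − (22/70)·y = 0 and total ω_sun = x + y = 1  ⇒  y = 35/46, x = 11/46
row 2 ring = −(22/70)·35/46 = -11/46
totals (row 1 + row 2): sun 11/46 + 35/46 = 1, ring 11/46 + (-11/46) = 0, arm 11/46 + 0 = 11/46
asked cell (row1, arm) = 11/46

row1: w_G1=11/46 w_G3=11/46 w_R=11/46
row2: w_G1=35/46 w_G3=-11/46 w_R=0
total: w_G1=1 w_G3=0 w_R=11/46
asked value: 11/46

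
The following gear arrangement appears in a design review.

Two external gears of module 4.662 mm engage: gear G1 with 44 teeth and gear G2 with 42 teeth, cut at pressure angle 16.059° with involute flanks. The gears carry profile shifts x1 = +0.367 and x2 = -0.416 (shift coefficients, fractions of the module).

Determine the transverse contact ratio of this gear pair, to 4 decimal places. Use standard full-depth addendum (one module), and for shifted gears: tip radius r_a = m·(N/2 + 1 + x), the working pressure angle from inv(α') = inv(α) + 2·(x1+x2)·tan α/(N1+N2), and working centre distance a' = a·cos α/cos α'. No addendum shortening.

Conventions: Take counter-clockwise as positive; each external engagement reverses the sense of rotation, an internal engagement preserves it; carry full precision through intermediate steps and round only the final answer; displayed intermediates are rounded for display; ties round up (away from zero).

topology: single-mesh involute geometry — m = 4.662, 44T/42T pair
base radii: r_b1 = 98.561681, r_b2 = 94.081605
tip radii: r_a1 = 108.936954, r_a2 = 100.624608
inv(α') = inv(16.059°) + 2·(+0.367-0.416)·tan α/(44+42) = 0.00724968  ⇒  α' = 15.82873°
a' = a·cos α / cos α' = 200.4660·cos 16.059°/cos 15.82873° = 200.235960
action lengths: √(r_a1²−r_b1²) = 46.398868, √(r_a2²−r_b2²) = 35.692624
base pitch p_b = π·m·cos α = 14.074575
CR = (46.398868 + 35.692624 − 200.235960·sin 15.82873°)/14.074575 = 1.952074
contact ratio ≈ 1.9521

1.9521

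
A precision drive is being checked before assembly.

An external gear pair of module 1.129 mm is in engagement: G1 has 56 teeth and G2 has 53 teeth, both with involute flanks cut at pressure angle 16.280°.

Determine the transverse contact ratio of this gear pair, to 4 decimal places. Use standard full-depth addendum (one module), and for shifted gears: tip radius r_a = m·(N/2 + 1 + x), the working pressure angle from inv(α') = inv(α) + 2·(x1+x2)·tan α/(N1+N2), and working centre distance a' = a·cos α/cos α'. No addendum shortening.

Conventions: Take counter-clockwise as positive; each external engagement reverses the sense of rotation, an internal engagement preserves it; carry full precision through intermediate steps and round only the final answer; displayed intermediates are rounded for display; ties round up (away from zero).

2.0102

topology: single-mesh involute geometry — m = 1.129, 56T/53T pair
base radii: r_b1 = 30.344460, r_b2 = 28.718864
tip radii: r_a1 = 32.741000, r_a2 = 31.047500
no profile shift: α' = α, a' = a
action lengths: √(r_a1²−r_b1²) = 12.295805, √(r_a2²−r_b2²) = 11.797208
base pitch p_b = π·m·cos α = 3.404640
CR = (12.295805 + 11.797208 − 61.530500·sin 16.28000°)/3.404640 = 2.010217
contact ratio ≈ 2.0102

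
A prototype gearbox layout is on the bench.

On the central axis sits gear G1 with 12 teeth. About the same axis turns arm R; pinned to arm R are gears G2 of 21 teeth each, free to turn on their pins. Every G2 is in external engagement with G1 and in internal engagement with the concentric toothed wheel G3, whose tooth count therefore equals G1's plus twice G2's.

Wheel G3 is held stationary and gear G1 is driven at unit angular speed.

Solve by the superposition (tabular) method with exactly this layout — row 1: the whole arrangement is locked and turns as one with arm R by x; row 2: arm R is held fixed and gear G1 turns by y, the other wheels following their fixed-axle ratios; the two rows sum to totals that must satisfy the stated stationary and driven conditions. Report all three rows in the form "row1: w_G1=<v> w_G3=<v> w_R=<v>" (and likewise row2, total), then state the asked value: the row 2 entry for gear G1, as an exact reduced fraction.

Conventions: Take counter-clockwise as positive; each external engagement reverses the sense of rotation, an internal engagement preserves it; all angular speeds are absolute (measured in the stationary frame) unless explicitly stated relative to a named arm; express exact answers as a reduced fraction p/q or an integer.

topology: planetary set — G1 12T / G2 21T / G3 54T, arm = carrier (Willis)
superposition row 1 [locked train]: every member turns x
superposition row 2 [arm held]: sun y, ring −(12/54)·y, arm 0
boundary: total ω_ring = x − (12/54)·y = 0 and total ω_sun = x + y = 1  ⇒  y = 9/11, x = 2/11
row 2 ring = −(12/54)·9/11 = -2/11
totals (row 1 + row 2): sun 2/11 + 9/11 = 1, ring 2/11 + (-2/11) = 0, arm 2/11 + 0 = 2/11
asked cell (row2, sun) = 9/11

row1: w_G1=2/11 w_G3=2/11 w_R=2/11
row2: w_G1=9/11 w_G3=-2/11 w_R=0
total: w_G1=1 w_G3=0 w_R=2/11
asked value: 9/11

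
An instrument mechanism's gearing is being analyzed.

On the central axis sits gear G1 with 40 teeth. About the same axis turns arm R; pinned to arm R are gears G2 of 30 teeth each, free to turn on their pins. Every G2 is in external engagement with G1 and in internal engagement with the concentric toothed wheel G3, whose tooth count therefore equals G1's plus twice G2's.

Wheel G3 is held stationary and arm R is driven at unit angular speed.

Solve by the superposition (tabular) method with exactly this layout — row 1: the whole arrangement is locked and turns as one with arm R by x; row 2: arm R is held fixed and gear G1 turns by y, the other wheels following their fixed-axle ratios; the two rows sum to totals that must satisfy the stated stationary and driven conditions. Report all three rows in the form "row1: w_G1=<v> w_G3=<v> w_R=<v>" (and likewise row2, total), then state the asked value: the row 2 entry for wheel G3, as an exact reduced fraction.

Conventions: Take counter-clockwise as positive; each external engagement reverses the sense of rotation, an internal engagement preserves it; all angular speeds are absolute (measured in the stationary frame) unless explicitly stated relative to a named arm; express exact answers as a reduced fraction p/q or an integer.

row1: w_G1=1 w_G3=1 w_R=1
row2: w_G1=5/2 w_G3=-1 w_R=0
total: w_G1=7/2 w_G3=0 w_R=1
asked value: -1

planetary set (40T centre, 30T on arm, 100T internal) — Willis relation
superposition row 1 [locked train]: every member turns x
row 2: sun turns y, ring = −(40/100)·y, arm 0
boundary: total ω_ring = x − (40/100)·y = 0 and total ω_arm = x = 1  ⇒  y = 5/2, x = 1
row 2 ring = −(40/100)·5/2 = -1
totals (row 1 + row 2): sun 1 + 5/2 = 7/2, ring 1 + (-1) = 0, arm 1 + 0 = 1
asked cell (row2, ring) = -1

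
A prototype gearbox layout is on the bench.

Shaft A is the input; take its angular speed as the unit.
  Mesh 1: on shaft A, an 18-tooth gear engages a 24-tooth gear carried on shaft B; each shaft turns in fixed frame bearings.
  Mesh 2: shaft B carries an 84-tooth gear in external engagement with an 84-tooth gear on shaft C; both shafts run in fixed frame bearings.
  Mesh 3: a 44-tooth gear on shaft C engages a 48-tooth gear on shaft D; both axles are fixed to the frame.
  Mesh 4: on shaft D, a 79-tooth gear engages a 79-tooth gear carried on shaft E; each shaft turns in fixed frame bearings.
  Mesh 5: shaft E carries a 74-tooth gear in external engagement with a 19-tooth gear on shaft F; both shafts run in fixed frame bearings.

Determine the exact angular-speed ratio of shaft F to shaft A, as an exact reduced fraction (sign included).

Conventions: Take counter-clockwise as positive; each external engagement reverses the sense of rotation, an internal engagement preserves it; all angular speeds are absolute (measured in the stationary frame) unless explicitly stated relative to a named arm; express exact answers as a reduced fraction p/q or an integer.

class = fixed-axis compound train [5 meshes; 5 ratios multiply, 5 sense flips]
mesh 1 [18T→24T]: running ratio 3/4, sense −
mesh 2 [84T→84T]: running ratio 3/4, sense +
mesh 3 [44T→48T]: running ratio 11/16, sense −
mesh 4 [79T→79T]: running ratio 11/16, sense +
mesh 5 [74T→19T]: running ratio 407/152, sense −
ω_out/ω_in = -407/152

-407/152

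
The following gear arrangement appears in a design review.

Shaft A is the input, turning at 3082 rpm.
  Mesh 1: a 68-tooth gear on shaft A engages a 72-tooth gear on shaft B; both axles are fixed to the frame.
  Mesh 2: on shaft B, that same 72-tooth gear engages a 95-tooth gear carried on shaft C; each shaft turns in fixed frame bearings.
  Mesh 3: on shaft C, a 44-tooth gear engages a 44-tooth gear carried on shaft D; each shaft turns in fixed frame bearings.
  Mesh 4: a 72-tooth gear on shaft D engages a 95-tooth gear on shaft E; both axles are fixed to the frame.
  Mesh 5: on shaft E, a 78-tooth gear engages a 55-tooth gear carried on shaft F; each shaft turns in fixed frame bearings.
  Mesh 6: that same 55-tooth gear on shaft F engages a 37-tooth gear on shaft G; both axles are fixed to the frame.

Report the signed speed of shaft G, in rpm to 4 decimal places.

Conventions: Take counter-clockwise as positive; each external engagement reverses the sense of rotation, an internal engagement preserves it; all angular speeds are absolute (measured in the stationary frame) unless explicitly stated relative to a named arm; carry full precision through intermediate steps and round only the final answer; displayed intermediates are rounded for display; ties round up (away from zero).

+3524.6801 rpm

class = fixed-axis compound train [6 meshes; 6 ratios multiply, 6 sense flips]
mesh 1 [68T→72T]: ω = 3082.0000×68/72 = 2910.7778 rpm, sense flips to −
mesh 2 [72T→95T]: ω = 2910.7778×72/95 = 2206.0632 rpm, sense flips to +
mesh 3 [44T→44T]: ω = 2206.0632×44/44 = 2206.0632 rpm, sense flips to −
mesh 4 [72T→95T]: ω = 2206.0632×72/95 = 1671.9637 rpm, sense flips to +
mesh 5 [78T→55T]: ω = 1671.9637×78/55 = 2371.1485 rpm, sense flips to −
mesh 6 [55T→37T]: ω = 2371.1485×55/37 = 3524.6801 rpm, sense flips to +
signed output speed = +3524.6801 rpm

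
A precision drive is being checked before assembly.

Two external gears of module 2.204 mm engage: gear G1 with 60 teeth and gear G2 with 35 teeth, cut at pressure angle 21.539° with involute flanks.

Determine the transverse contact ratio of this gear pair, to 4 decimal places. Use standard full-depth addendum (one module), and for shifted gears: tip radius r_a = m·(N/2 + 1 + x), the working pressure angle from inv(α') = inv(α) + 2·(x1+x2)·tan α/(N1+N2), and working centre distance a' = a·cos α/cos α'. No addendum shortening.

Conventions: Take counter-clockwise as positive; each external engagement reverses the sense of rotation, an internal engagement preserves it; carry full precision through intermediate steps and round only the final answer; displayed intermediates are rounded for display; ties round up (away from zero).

1.6611

single-mesh involute tooth geometry (60T engaging 35T at module 2.204)
base radii: r_b1 = 61.502700, r_b2 = 35.876575
tip radii: r_a1 = 68.324000, r_a2 = 40.774000
no profile shift: α' = α, a' = a
action lengths: √(r_a1²−r_b1²) = 29.758811, √(r_a2²−r_b2²) = 19.374995
base pitch p_b = π·m·cos α = 6.440548
CR = (29.758811 + 19.374995 − 104.690000·sin 21.53900°)/6.440548 = 1.661116
contact ratio ≈ 1.6611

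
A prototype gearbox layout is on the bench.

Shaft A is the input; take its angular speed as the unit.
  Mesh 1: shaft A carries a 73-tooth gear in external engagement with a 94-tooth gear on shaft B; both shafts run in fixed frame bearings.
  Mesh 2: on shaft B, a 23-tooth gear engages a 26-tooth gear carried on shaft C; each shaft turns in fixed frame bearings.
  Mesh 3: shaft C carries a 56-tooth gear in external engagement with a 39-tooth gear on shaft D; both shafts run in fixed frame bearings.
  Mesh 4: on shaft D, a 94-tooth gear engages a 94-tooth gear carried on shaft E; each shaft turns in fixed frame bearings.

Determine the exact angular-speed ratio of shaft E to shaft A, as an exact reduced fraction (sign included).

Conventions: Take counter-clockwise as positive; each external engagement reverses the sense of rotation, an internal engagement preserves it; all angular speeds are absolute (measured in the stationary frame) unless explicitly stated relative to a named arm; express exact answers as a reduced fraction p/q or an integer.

23506/23829

class = fixed-axis compound train [4 meshes; 4 ratios multiply, 4 sense flips]
mesh 1 [73T→94T]: running ratio 73/94, sense −
mesh 2 [23T→26T]: running ratio 1679/2444, sense +
mesh 3 [56T→39T]: running ratio 23506/23829, sense −
mesh 4 [94T→94T]: running ratio 23506/23829, sense +
ω_out/ω_in = 23506/23829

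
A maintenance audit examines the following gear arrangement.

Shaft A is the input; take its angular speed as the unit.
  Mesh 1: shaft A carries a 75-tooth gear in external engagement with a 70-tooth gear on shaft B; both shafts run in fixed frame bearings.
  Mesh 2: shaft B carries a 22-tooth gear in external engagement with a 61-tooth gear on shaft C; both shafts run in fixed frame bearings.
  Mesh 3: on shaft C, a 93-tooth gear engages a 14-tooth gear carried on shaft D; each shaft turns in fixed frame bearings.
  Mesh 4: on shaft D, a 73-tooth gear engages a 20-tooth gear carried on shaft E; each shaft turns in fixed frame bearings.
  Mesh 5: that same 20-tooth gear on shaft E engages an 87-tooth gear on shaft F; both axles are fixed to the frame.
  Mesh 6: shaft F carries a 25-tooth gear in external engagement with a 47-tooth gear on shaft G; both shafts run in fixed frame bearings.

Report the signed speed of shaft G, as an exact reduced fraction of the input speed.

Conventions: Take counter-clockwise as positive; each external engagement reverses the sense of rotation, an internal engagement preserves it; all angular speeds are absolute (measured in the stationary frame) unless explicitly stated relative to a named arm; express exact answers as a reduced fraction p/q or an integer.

9334875/8148014

6-mesh fixed-axis compound train (all bearings frame-fixed)
mesh 1 [75T→70T]: |ω|/ω_in = 1×75/70 = 15/14, sense flips to −
mesh 2 [22T→61T]: |ω|/ω_in = (15/14)×22/61 = 165/427, sense flips to +
mesh 3 [93T→14T]: |ω|/ω_in = (165/427)×93/14 = 15345/5978, sense flips to −
mesh 4 [73T→20T]: |ω|/ω_in = (15345/5978)×73/20 = 224037/23912, sense flips to +
mesh 5 [20T→87T]: |ω|/ω_in = (224037/23912)×20/87 = 373395/173362, sense flips to −
mesh 6 [25T→47T]: |ω|/ω_in = (373395/173362)×25/47 = 9334875/8148014, sense flips to +
signed output speed (× input speed) = 9334875/8148014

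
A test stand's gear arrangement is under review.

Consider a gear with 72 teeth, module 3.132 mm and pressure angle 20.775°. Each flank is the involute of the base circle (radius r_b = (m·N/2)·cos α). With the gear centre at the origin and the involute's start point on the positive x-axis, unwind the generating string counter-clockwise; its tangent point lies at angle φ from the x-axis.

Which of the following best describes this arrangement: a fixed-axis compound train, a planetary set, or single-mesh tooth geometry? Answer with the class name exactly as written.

class = single-mesh tooth geometry [base-circle involute, m = 3.132, 72T]
classification: single-mesh tooth geometry

single-mesh tooth geometry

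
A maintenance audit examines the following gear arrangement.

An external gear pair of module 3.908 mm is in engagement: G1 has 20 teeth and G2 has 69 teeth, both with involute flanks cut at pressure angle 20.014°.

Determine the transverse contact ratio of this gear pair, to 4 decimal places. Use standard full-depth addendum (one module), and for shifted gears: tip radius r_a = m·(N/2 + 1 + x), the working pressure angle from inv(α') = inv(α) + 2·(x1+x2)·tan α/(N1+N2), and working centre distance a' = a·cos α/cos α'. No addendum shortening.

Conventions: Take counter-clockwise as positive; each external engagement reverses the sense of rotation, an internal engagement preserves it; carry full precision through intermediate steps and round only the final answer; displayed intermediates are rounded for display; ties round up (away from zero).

1.6806

topology: single-mesh involute geometry — m = 3.908, 20T/69T pair
base radii: r_b1 = 36.719921, r_b2 = 126.683726
tip radii: r_a1 = 42.988000, r_a2 = 138.734000
no profile shift: α' = α, a' = a
action lengths: √(r_a1²−r_b1²) = 22.352082, √(r_a2²−r_b2²) = 56.554013
base pitch p_b = π·m·cos α = 11.535903
CR = (22.352082 + 56.554013 − 173.906000·sin 20.01400°)/11.535903 = 1.680563
contact ratio ≈ 1.6806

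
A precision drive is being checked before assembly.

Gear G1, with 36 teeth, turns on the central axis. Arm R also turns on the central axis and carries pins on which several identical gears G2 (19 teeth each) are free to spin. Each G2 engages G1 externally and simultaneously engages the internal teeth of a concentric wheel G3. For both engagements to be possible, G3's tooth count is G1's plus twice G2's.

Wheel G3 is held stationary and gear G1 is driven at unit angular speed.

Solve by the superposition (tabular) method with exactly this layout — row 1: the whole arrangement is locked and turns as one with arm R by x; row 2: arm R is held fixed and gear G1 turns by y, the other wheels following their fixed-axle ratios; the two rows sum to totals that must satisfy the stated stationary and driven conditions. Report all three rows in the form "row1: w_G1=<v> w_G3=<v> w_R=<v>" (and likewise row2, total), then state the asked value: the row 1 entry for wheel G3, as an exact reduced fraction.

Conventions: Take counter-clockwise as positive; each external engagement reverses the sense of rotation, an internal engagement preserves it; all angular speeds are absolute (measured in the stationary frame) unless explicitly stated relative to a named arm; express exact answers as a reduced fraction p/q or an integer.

topology: planetary set — G1 36T / G2 19T / G3 74T, arm = carrier (Willis)
row 1 (train locked, turned with arm): all members turn x
row 2 — arm fixed, fixed-axis ratios: sun y, ring −(36/74)·y, arm 0
boundary: total ω_ring = x − (36/74)·y = 0 and total ω_sun = x + y = 1  ⇒  y = 37/55, x = 18/55
row 2 ring = −(36/74)·37/55 = -18/55
totals (row 1 + row 2): sun 18/55 + 37/55 = 1, ring 18/55 + (-18/55) = 0, arm 18/55 + 0 = 18/55
asked cell (row1, ring) = 18/55

row1: w_G1=18/55 w_G3=18/55 w_R=18/55
row2: w_G1=37/55 w_G3=-18/55 w_R=0
total: w_G1=1 w_G3=0 w_R=18/55
asked value: 18/55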